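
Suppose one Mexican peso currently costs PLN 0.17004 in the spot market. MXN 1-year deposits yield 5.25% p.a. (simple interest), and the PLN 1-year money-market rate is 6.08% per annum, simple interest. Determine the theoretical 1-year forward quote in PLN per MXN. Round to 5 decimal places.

T = 1 year.
PLN growth factor: 1 + 0.0608×1 = 1.060800.
Growth of 1 MXN over T: 1 + 0.0525×1 = 1.052500.
CIP: F = S · (grow PLN)/(grow MXN) = 0.17004 × 1.060800/1.052500 = 0.1713809 PLN per MXN.

0.17138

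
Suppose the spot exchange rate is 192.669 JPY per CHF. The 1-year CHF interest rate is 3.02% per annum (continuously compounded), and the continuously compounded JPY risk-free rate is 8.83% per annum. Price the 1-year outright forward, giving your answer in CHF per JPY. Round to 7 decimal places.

T = 1 year.
JPY accumulates by e^(0.0883×1) = 1.0923158.
CHF growth factor: e^(0.0302×1) = 1.0306606.
CIP: F = S · (grow JPY)/(grow CHF) = 192.669 × 1.0923158/1.0306606 = 204.1947 JPY per CHF.
Invert for CHF per JPY: 1 / 204.1947 = 0.0048973.

0.0048973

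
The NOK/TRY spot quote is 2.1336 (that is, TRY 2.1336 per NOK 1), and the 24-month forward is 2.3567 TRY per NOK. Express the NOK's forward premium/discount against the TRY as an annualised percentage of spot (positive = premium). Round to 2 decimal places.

+5.23%

T = 2 years.
Period premium: (2.3567 − 2.1336)/2.1336 = 0.1045651.
Annualise by dividing by T: 0.1045651 / 2 = 0.052283 → 5.23%.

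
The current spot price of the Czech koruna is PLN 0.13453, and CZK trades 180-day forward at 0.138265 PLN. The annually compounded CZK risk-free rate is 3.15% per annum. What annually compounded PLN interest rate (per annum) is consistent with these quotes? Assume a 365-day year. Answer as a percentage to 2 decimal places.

9.04%

T = 180/365 years.
By CIP, F/S equals the PLN-to-CZK growth ratio: 0.138265/0.13453 = 1.0277633.
The CZK side grows by (1 + 0.0315)^(180/365) = 1.0154122.
So the PLN growth factor = 1.0436034.
Annualise: 1.0436034^(365/180) − 1 = 0.090400 = 9.04%.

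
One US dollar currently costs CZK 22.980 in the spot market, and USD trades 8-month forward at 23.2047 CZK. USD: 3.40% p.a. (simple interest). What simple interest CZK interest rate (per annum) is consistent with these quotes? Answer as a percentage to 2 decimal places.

T = 8/12 years.
CIP gives F = S · g_CZK/g_USD, so g_CZK/g_USD = 23.2047/22.98 = 1.0097781.
USD growth factor: 1 + 0.0340×8/12 = 1.0226667.
So the CZK growth factor = 1.0326664.
(1.0326664 − 1)/T = 0.049000, i.e. 4.90%.

4.90%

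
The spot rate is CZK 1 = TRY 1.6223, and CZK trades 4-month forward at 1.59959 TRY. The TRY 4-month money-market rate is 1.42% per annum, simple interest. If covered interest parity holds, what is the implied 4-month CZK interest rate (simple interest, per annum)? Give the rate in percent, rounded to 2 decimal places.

T = 4/12 years.
By CIP, F/S equals the TRY-to-CZK growth ratio: 1.59959/1.6223 = 0.9860014.
TRY growth factor: 1 + 0.0142×4/12 = 1.0047333.
So the CZK growth factor = 1.0189978.
r = (1.0189978 − 1)/(4/12) = 0.056993 → 5.70%.

5.70%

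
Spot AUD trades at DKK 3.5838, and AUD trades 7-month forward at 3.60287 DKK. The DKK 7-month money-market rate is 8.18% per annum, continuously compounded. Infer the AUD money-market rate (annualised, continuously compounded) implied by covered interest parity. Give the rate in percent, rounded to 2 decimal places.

T = 7/12 years.
By CIP, F/S equals the DKK-to-AUD growth ratio: 3.60287/3.5838 = 1.0053212.
The DKK side grows by e^(0.0818×7/12) = 1.0488734.
That pins the AUD growth at 1.0433217.
Take logs: ln 1.0433217 / (7/12) = 0.072702, so 7.27%.

7.27%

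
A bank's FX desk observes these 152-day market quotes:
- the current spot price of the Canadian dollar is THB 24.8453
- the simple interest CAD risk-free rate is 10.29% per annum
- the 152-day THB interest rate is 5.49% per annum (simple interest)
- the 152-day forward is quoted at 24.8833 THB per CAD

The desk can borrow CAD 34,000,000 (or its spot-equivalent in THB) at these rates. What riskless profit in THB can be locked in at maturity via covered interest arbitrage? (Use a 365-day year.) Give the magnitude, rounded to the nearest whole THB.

T = 152/365 years.
Keep in CAD, deliver into the forward: 34,000,000·1.04285150685·24.8833 = THB 882,285,954.61.
Swap to THB now, deposit: 34,000,000·24.8453·1.02286246575 = THB 864,053,043.89.
The quoted forward overvalues CAD, so borrow THB, buy CAD at spot, deposit the CAD at 10.29%, and sell the proceeds forward at 24.8833.
Arbitrage profit = |882,285,954.61 − 864,053,043.89| = THB 18,232,911.

THB 18,232,911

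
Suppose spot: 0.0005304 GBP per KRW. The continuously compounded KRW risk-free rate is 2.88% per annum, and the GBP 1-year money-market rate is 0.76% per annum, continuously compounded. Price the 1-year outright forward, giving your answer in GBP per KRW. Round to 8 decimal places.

0.00051927

T = 1 year.
GBP accumulates by e^(0.0076×1) = 1.007629.
KRW growth factor: e^(0.0288×1) = 1.0292187.
So F = 0.0005304 × 1.007629 / 1.0292187 = 0.0005192739 (GBP/KRW).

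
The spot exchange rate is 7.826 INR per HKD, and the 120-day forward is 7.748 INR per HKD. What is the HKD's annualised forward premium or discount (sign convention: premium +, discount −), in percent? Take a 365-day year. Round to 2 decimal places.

T = 120/365 years.
(F − S)/S = (7.748 − 7.826)/7.826 = -0.0099668.
Per annum: -0.0099668 / (120/365) = -0.030316 = -3.03%.

-3.03%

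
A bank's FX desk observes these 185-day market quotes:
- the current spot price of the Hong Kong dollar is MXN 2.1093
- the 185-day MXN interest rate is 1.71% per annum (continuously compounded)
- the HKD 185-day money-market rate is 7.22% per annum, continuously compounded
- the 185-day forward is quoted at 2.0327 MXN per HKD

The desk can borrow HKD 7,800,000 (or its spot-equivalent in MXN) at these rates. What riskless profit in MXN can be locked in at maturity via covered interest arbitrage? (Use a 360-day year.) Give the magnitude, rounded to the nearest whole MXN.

MXN 143,378

T = 185/360 years.
Keep in HKD, deliver into the forward: 7,800,000·1.0377996781·2.0327 = MXN 16,454,376.16.
Swap to MXN now, deposit: 7,800,000·2.1093·1.0088262234 = MXN 16,597,753.79.
The quoted forward undervalues HKD, so borrow HKD, convert to MXN at spot, deposit the MXN at 1.71%, and buy HKD forward at 2.0327 to cover the loan.
Profit = 16,597,753.79 − 16,454,376.16 = MXN 143,378.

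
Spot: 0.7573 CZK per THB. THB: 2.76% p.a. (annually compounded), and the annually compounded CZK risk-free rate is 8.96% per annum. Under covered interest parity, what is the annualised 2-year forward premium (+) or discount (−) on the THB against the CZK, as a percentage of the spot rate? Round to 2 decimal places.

+6.22%

T = 2 years.
F = S · g_CZK/g_THB = 0.7573 × 1.1872282/1.0559618 = 0.8514398.
(F − S)/S ÷ T = (0.8514398 − 0.7573)/0.7573/2 = 0.062155 → 6.22%.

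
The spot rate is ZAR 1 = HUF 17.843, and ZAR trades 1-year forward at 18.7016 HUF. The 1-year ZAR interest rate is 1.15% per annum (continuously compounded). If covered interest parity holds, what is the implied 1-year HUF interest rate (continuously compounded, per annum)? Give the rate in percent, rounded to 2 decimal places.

T = 1 year.
CIP gives F = S · g_HUF/g_ZAR, so g_HUF/g_ZAR = 18.7016/17.843 = 1.0481197.
ZAR growth factor: e^(0.0115×1) = 1.0115664.
That pins the HUF growth at 1.0602427.
Take logs: ln 1.0602427 / 1 = 0.058498, so 5.85%.

5.85%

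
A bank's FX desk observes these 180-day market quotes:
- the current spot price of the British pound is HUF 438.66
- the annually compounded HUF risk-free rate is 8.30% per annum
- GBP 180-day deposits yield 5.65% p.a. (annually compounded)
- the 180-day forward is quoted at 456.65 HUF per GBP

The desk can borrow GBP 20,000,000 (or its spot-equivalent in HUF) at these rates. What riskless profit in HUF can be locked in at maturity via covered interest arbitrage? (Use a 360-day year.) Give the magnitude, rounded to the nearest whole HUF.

HUF 257,431,224

T = 180/360 years.
Route A — deposit GBP, sell forward: 20,000,000 × 1.027861858423 × 456.65 = HUF 9,387,462,352.98.
Route B — convert at spot, deposit HUF: 20,000,000 × 438.66 × 1.04067285926 = HUF 9,130,031,128.86.
The quoted forward overvalues GBP, so borrow HUF, buy GBP at spot, deposit the GBP at 5.65%, and sell the proceeds forward at 456.65.
Arbitrage profit = |9,387,462,352.98 − 9,130,031,128.86| = HUF 257,431,224.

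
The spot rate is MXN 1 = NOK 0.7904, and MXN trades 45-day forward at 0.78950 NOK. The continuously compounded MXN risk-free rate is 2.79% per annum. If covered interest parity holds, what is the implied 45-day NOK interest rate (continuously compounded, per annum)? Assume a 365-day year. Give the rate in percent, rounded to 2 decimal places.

1.87%

T = 45/365 years.
By CIP, F/S equals the NOK-to-MXN growth ratio: 0.7895/0.7904 = 0.9988613.
MXN growth factor: e^(0.0279×45/365) = 1.0034456.
So the NOK growth factor = 1.002303.
Take logs: ln 1.002303 / (45/365) = 0.018658, so 1.87%.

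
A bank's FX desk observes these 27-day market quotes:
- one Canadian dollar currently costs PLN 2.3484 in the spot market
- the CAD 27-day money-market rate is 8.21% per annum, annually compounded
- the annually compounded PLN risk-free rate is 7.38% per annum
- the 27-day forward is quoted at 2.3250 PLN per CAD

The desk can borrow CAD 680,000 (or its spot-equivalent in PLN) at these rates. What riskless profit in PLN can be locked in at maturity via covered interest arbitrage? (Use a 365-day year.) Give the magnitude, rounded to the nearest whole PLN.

T = 27/365 years.
Keep in CAD, deliver into the forward: 680,000·1.005853771·2.3250 = PLN 1,590,254.81.
Swap to PLN now, deposit: 680,000·2.3484·1.005281023 = PLN 1,605,345.33.
The quoted forward undervalues CAD, so borrow CAD, convert to PLN at spot, deposit the PLN at 7.38%, and buy CAD forward at 2.3250 to cover the loan.
Arbitrage profit = |1,590,254.81 − 1,605,345.33| = PLN 15,091.

PLN 15,091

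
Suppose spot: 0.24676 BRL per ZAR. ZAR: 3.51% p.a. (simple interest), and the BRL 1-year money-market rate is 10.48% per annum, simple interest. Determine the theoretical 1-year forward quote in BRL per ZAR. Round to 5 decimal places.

0.26338

T = 1 year.
BRL growth factor: 1 + 0.1048×1 = 1.104800.
ZAR growth factor: 1 + 0.0351×1 = 1.035100.
CIP: F = S · (grow BRL)/(grow ZAR) = 0.24676 × 1.104800/1.035100 = 0.2633760 BRL per ZAR.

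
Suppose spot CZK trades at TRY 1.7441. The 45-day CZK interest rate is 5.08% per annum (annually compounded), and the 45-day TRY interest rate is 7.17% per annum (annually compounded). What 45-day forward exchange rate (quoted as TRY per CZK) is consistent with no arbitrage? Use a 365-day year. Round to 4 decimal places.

1.7483

T = 45/365 years.
Growth of 1 TRY over T: (1 + 0.0717)^(45/365) = 1.0085737.
Growth of 1 CZK over T: (1 + 0.0508)^(45/365) = 1.0061278.
So F = 1.7441 × 1.0085737 / 1.0061278 = 1.748340 (TRY/CZK).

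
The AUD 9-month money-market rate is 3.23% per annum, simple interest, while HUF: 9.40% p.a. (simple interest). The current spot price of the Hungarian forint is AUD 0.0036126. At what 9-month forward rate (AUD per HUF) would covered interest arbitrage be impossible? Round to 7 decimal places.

T = 9/12 years.
AUD accumulates by 1 + 0.0323×9/12 = 1.024225.
Growth of 1 HUF over T: 1 + 0.0940×9/12 = 1.070500.
So F = 0.0036126 × 1.024225 / 1.070500 = 0.003456436 (AUD/HUF).

0.0034564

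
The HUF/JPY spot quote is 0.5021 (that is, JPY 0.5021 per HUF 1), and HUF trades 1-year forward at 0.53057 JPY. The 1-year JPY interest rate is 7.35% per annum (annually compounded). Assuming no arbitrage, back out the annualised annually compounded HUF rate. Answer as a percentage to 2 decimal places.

T = 1 year.
CIP gives F = S · g_JPY/g_HUF, so g_JPY/g_HUF = 0.53057/0.5021 = 1.0567019.
JPY growth factor: (1 + 0.0735)^1 = 1.073500.
That pins the HUF growth at 1.0158967.
r = 1.0158967^(1/1) − 1 = 0.015897 → 1.59%.

1.59%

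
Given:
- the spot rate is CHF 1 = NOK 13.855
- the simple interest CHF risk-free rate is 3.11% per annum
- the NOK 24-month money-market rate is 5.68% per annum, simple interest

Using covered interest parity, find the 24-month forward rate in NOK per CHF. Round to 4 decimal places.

14.5254

T = 2 years.
Growth of 1 NOK over T: 1 + 0.0568×2 = 1.113600.
CHF growth factor: 1 + 0.0311×2 = 1.062200.
CIP: F = S · (grow NOK)/(grow CHF) = 13.855 × 1.113600/1.062200 = 14.525445 NOK per CHF.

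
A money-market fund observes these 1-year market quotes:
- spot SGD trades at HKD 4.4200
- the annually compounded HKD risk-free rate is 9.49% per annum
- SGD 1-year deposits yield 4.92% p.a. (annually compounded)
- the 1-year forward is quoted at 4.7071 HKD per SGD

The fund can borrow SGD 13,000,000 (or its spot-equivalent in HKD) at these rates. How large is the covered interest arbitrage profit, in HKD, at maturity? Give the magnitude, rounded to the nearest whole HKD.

T = 1 year.
Keep in SGD, deliver into the forward: 13,000,000·1.049200·4.7071 = HKD 64,202,961.16.
Swap to HKD now, deposit: 13,000,000·4.4200·1.094900 = HKD 62,912,954.00.
The quoted forward overvalues SGD, so borrow HKD, buy SGD at spot, deposit the SGD at 4.92%, and sell the proceeds forward at 4.7071.
The gap between the two covered legs is HKD 1,290,007.

HKD 1,290,007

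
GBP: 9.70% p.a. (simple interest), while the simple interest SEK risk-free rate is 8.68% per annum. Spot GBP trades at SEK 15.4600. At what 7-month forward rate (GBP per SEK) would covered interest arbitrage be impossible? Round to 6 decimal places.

T = 7/12 years.
Growth of 1 SEK over T: 1 + 0.0868×7/12 = 1.0506333.
GBP accumulates by 1 + 0.0970×7/12 = 1.0565833.
CIP: F = S · (grow SEK)/(grow GBP) = 15.46 × 1.0506333/1.0565833 = 15.37294 SEK per GBP.
Invert for GBP per SEK: 1 / 15.37294 = 0.065049.

0.065049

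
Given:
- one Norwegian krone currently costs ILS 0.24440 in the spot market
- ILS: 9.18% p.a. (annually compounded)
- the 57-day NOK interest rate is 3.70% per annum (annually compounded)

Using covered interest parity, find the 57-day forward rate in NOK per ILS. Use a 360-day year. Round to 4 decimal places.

T = 57/360 years.
ILS accumulates by (1 + 0.0918)^(57/360) = 1.0140032.
Growth of 1 NOK over T: (1 + 0.0370)^(57/360) = 1.0057691.
So F = 0.2444 × 1.0140032 / 1.0057691 = 0.2464009 (ILS/NOK).
Invert for NOK per ILS: 1 / 0.2464009 = 4.0584.

4.0584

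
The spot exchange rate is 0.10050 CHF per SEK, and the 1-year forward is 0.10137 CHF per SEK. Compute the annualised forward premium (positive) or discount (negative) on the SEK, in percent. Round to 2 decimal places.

T = 1 year.
Period premium: (0.10137 − 0.1005)/0.1005 = 0.0086567.
×(1/T) gives 0.87% p.a.

+0.87%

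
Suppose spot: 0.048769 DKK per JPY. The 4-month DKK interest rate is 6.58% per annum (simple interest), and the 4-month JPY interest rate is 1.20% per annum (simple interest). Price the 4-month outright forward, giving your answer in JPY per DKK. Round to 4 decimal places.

T = 4/12 years.
Growth of 1 DKK over T: 1 + 0.0658×4/12 = 1.02193333.
Growth of 1 JPY over T: 1 + 0.0120×4/12 = 1.004000.
So F = 0.048769 × 1.02193333 / 1.004000 = 0.049640106 (DKK/JPY).
Quoted the other way: 1/0.049640106 = 20.1450 JPY per DKK.

20.1450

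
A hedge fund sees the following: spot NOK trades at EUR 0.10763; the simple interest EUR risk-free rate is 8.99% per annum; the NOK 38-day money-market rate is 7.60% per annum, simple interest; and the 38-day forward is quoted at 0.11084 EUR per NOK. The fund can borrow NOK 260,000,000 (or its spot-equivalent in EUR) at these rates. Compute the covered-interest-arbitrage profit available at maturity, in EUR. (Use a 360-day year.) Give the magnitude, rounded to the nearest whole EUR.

T = 38/360 years.
Route A — deposit NOK, sell forward: 260,000,000 × 1.0080222222 × 0.11084 = EUR 29,049,587.61.
Route B — convert at spot, deposit EUR: 260,000,000 × 0.10763 × 1.0094894444 = EUR 28,249,350.71.
The quoted forward overvalues NOK, so borrow EUR, buy NOK at spot, deposit the NOK at 7.60%, and sell the proceeds forward at 0.11084.
The gap between the two covered legs is EUR 800,237.

EUR 800,237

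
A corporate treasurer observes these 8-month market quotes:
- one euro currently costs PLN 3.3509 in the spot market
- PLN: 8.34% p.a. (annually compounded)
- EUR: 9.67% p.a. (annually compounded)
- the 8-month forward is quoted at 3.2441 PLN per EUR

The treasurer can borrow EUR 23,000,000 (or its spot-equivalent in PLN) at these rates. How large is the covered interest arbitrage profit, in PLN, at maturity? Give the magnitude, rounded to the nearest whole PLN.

T = 8/12 years.
Invest the EUR and cover forward: 23,000,000 × 1.0634699653 × 3.2441 = PLN 79,350,067.03.
Convert at spot and invest in PLN: 23,000,000 × 3.3509 × 1.054854486 = PLN 81,298,373.63.
The quoted forward undervalues EUR, so borrow EUR, convert to PLN at spot, deposit the PLN at 8.34%, and buy EUR forward at 3.2441 to cover the loan.
Profit = 81,298,373.63 − 79,350,067.03 = PLN 1,948,307.

PLN 1,948,307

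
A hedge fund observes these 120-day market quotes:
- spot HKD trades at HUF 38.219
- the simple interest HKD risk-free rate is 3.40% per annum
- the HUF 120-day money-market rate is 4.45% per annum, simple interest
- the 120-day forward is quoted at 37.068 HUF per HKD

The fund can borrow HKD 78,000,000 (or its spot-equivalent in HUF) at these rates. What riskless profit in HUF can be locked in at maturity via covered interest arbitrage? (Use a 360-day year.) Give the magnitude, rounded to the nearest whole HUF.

T = 120/360 years.
Route A — deposit HKD, sell forward: 78,000,000 × 1.011333333333 × 37.068 = HUF 2,924,072,112.00.
Route B — convert at spot, deposit HUF: 78,000,000 × 38.219 × 1.014833333333 = HUF 3,025,301,383.00.
The quoted forward undervalues HKD, so borrow HKD, convert to HUF at spot, deposit the HUF at 4.45%, and buy HKD forward at 37.068 to cover the loan.
The gap between the two covered legs is HUF 101,229,271.

HUF 101,229,271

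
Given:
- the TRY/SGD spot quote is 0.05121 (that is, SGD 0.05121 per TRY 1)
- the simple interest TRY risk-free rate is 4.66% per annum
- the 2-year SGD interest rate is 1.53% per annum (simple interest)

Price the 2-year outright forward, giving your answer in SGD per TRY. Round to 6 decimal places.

0.048278

T = 2 years.
SGD accumulates by 1 + 0.0153×2 = 1.030600.
Growth of 1 TRY over T: 1 + 0.0466×2 = 1.093200.
CIP: F = S · (grow SGD)/(grow TRY) = 0.05121 × 1.030600/1.093200 = 0.04827756 SGD per TRY.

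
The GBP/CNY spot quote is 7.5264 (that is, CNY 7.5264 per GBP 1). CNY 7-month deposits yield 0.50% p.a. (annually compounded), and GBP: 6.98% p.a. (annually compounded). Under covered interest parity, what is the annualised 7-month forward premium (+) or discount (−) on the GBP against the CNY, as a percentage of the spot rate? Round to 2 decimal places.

-6.14%

T = 7/12 years.
CIP forward (CNY per GBP) = 7.5264 × 1.0029136/1.0401433 = 7.2570086.
(F − S)/S ÷ T = (7.2570086 − 7.5264)/7.5264/(7/12) = -0.061359 → -6.14%.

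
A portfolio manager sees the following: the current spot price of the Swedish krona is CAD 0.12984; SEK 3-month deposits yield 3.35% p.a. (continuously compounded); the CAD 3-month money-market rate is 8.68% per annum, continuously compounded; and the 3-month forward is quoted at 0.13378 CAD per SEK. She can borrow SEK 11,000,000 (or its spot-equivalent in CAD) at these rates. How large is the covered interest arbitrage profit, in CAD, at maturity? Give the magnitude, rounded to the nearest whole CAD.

CAD 24,385

T = 3/12 years.
Invest the SEK and cover forward: 11,000,000 × 1.008410168 × 0.13378 = CAD 1,483,956.24.
Convert at spot and invest in CAD: 11,000,000 × 0.12984 × 1.021937157 = CAD 1,459,571.53.
The quoted forward overvalues SEK, so borrow CAD, buy SEK at spot, deposit the SEK at 3.35%, and sell the proceeds forward at 0.13378.
The gap between the two covered legs is CAD 24,385.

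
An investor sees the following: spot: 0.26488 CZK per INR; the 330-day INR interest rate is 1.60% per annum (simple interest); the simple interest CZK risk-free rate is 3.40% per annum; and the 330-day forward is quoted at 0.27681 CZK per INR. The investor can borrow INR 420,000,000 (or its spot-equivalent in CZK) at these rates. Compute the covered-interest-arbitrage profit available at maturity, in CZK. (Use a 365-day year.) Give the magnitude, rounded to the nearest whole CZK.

T = 330/365 years.
Route A — deposit INR, sell forward: 420,000,000 × 1.01446575342 × 0.27681 = CZK 117,941,991.39.
Route B — convert at spot, deposit CZK: 420,000,000 × 0.26488 × 1.03073972603 = CZK 114,669,382.22.
The quoted forward overvalues INR, so borrow CZK, buy INR at spot, deposit the INR at 1.60%, and sell the proceeds forward at 0.27681.
Arbitrage profit = |117,941,991.39 − 114,669,382.22| = CZK 3,272,609.

CZK 3,272,609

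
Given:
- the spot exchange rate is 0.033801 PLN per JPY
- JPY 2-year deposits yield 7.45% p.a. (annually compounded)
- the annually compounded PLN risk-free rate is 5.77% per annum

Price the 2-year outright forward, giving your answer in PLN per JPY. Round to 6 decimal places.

0.032752

T = 2 years.
PLN growth factor: (1 + 0.0577)^2 = 1.1187293.
Growth of 1 JPY over T: (1 + 0.0745)^2 = 1.1545503.
CIP: F = S · (grow PLN)/(grow JPY) = 0.033801 × 1.1187293/1.1545503 = 0.03275229 PLN per JPY.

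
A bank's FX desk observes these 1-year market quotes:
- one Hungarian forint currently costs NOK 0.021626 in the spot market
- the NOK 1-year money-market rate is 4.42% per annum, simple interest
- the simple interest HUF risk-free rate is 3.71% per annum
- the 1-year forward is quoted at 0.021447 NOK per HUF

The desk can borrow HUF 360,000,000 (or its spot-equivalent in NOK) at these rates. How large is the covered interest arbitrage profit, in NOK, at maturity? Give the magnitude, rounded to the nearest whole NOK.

NOK 122,107

T = 1 year.
Route A — deposit HUF, sell forward: 360,000,000 × 1.037100 × 0.021447 = NOK 8,007,366.13.
Route B — convert at spot, deposit NOK: 360,000,000 × 0.021626 × 1.044200 = NOK 8,129,472.91.
The quoted forward undervalues HUF, so borrow HUF, convert to NOK at spot, deposit the NOK at 4.42%, and buy HUF forward at 0.021447 to cover the loan.
The gap between the two covered legs is NOK 122,107.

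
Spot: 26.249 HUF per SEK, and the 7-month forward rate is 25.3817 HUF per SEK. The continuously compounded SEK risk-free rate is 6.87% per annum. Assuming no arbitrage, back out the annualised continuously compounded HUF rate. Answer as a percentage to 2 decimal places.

1.11%

T = 7/12 years.
F/S = 25.3817/26.249 = 0.9669587 = (growth of HUF) / (growth of SEK).
The SEK side grows by e^(0.0687×7/12) = 1.0408888.
Hence g_HUF = 1.0064965.
r = ln(1.0064965)/(7/12) = 0.011101 → 1.11%.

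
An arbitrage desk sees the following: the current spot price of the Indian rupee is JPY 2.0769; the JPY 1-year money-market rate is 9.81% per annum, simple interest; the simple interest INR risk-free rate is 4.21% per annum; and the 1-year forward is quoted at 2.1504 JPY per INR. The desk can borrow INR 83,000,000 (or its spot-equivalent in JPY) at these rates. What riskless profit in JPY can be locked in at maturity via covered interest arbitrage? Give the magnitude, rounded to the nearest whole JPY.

T = 1 year.
Route A — deposit INR, sell forward: 83,000,000 × 1.042100 × 2.1504 = JPY 185,997,342.72.
Route B — convert at spot, deposit JPY: 83,000,000 × 2.0769 × 1.098100 = JPY 189,293,442.87.
The quoted forward undervalues INR, so borrow INR, convert to JPY at spot, deposit the JPY at 9.81%, and buy INR forward at 2.1504 to cover the loan.
The gap between the two covered legs is JPY 3,296,100.

JPY 3,296,100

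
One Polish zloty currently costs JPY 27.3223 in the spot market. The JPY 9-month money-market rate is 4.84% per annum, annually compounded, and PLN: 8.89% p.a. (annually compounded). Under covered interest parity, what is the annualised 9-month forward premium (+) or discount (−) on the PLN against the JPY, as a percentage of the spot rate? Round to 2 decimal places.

-3.74%

T = 9/12 years.
No-arbitrage forward: 27.3223 × 1.0360847 / 1.0659602 = 26.5565422 JPY/PLN.
Annualised premium = (F − S)/S × (1/T) = (26.5565422 − 27.3223)/27.3223 ÷ (9/12) = -3.74%.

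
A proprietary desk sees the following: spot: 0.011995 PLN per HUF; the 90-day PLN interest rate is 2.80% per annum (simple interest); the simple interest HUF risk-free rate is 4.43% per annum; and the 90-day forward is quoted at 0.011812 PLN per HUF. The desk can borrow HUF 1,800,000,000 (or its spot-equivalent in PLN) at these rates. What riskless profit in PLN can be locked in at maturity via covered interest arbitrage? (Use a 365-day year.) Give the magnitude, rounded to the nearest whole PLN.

T = 90/365 years.
Invest the HUF and cover forward: 1,800,000,000 × 1.0109232877 × 0.011812 = PLN 21,493,846.57.
Convert at spot and invest in PLN: 1,800,000,000 × 0.011995 × 1.0069041096 = PLN 21,740,066.63.
The quoted forward undervalues HUF, so borrow HUF, convert to PLN at spot, deposit the PLN at 2.80%, and buy HUF forward at 0.011812 to cover the loan.
Profit = 21,740,066.63 − 21,493,846.57 = PLN 246,220.

PLN 246,220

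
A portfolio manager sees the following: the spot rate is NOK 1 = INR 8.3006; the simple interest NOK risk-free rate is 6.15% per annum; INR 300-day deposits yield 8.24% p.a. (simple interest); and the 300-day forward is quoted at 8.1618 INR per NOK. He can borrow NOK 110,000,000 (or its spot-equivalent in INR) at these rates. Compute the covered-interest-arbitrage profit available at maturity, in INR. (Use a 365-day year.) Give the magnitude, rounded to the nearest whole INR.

T = 300/365 years.
Route A — deposit NOK, sell forward: 110,000,000 × 1.05054794521 × 8.1618 = INR 943,179,844.11.
Route B — convert at spot, deposit INR: 110,000,000 × 8.3006 × 1.0677260274 = INR 974,904,332.93.
The quoted forward undervalues NOK, so borrow NOK, convert to INR at spot, deposit the INR at 8.24%, and buy NOK forward at 8.1618 to cover the loan.
The gap between the two covered legs is INR 31,724,489.

INR 31,724,489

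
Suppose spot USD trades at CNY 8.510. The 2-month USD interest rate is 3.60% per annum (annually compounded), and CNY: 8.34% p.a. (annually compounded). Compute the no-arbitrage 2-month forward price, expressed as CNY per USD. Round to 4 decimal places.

8.5737

T = 2/12 years.
CNY accumulates by (1 + 0.0834)^(2/12) = 1.0134402.
USD growth factor: (1 + 0.0360)^(2/12) = 1.0059119.
So F = 8.51 × 1.0134402 / 1.0059119 = 8.573689 (CNY/USD).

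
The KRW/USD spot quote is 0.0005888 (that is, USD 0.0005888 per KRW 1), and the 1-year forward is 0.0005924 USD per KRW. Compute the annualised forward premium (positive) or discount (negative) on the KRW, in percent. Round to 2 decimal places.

T = 1 year.
Period premium: (0.0005924 − 0.0005888)/0.0005888 = 0.0061141.
Per annum: 0.0061141 / 1 = 0.006114 = 0.61%.

+0.61%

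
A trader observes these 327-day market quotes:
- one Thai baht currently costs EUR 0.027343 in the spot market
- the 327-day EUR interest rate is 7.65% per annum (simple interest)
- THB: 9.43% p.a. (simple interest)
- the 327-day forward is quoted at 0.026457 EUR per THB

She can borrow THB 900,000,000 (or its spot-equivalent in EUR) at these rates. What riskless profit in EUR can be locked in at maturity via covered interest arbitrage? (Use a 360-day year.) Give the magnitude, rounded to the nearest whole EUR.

EUR 467,820

T = 327/360 years.
Route A — deposit THB, sell forward: 900,000,000 × 1.0856558333 × 0.026457 = EUR 25,850,876.74.
Route B — convert at spot, deposit EUR: 900,000,000 × 0.027343 × 1.0694875 = EUR 26,318,697.04.
The quoted forward undervalues THB, so borrow THB, convert to EUR at spot, deposit the EUR at 7.65%, and buy THB forward at 0.026457 to cover the loan.
The gap between the two covered legs is EUR 467,820.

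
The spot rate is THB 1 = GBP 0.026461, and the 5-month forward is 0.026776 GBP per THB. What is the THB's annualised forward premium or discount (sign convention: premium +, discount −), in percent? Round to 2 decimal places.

+2.86%

T = 5/12 years.
(F − S)/S = (0.026776 − 0.026461)/0.026461 = 0.0119043.
×(1/T) gives 2.86% p.a.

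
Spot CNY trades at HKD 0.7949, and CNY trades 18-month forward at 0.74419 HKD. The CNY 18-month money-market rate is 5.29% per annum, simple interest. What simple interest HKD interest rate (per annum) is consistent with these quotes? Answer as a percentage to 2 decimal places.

0.70%

T = 18/12 years.
CIP gives F = S · g_HKD/g_CNY, so g_HKD/g_CNY = 0.74419/0.7949 = 0.9362058.
CNY growth factor: 1 + 0.0529×18/12 = 1.079350.
Hence g_HKD = 1.0104937.
(1.0104937 − 1)/T = 0.006996, i.e. 0.70%.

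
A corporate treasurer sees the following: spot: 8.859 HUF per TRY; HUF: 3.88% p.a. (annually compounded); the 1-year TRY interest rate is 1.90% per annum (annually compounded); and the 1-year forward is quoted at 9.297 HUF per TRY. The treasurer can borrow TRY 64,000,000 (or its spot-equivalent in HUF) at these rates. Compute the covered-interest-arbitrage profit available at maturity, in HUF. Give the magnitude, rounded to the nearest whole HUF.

T = 1 year.
Invest the TRY and cover forward: 64,000,000 × 1.019000 × 9.297 = HUF 606,313,152.00.
Convert at spot and invest in HUF: 64,000,000 × 8.859 × 1.038800 = HUF 588,974,668.80.
The quoted forward overvalues TRY, so borrow HUF, buy TRY at spot, deposit the TRY at 1.90%, and sell the proceeds forward at 9.297.
Profit = 606,313,152.00 − 588,974,668.80 = HUF 17,338,483.

HUF 17,338,483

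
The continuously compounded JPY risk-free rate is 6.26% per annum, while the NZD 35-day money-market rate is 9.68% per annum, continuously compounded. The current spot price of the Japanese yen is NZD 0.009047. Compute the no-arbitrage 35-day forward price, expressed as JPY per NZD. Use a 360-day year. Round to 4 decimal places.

110.1670

T = 35/360 years.
Growth of 1 NZD over T: e^(0.0968×35/360) = 1.009455535.
JPY growth factor: e^(0.0626×35/360) = 1.006104669.
CIP: F = S · (grow NZD)/(grow JPY) = 0.009047 × 1.009455535/1.006104669 = 0.00907713134 NZD per JPY.
Invert for JPY per NZD: 1 / 0.00907713134 = 110.1670.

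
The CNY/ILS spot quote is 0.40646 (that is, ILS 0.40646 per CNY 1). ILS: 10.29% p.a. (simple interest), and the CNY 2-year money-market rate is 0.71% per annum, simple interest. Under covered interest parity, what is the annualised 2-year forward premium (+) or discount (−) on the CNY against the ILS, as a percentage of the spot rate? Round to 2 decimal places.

T = 2 years.
No-arbitrage forward: 0.40646 × 1.205800 / 1.014200 = 0.48324736 ILS/CNY.
(F − S)/S ÷ T = (0.48324736 − 0.40646)/0.40646/2 = 0.094459 → 9.45%.

+9.45%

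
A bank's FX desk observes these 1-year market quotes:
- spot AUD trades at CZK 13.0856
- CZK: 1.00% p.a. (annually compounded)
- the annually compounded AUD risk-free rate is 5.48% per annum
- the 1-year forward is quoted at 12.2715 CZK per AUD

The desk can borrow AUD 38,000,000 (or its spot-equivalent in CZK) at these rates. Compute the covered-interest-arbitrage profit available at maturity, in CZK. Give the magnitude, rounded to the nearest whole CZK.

CZK 10,354,156

T = 1 year.
Route A — deposit AUD, sell forward: 38,000,000 × 1.054800 × 12.2715 = CZK 491,871,171.60.
Route B — convert at spot, deposit CZK: 38,000,000 × 13.0856 × 1.010000 = CZK 502,225,328.00.
The quoted forward undervalues AUD, so borrow AUD, convert to CZK at spot, deposit the CZK at 1.00%, and buy AUD forward at 12.2715 to cover the loan.
Arbitrage profit = |491,871,171.60 − 502,225,328.00| = CZK 10,354,156.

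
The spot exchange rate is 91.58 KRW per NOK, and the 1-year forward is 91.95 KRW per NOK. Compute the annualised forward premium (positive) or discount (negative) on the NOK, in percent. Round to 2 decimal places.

T = 1 year.
Period premium: (91.95 − 91.58)/91.58 = 0.0040402.
Per annum: 0.0040402 / 1 = 0.004040 = 0.40%.

+0.40%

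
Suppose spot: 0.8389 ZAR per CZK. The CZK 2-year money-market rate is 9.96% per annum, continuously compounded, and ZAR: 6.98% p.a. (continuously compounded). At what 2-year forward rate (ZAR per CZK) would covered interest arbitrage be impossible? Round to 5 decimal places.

0.79036

T = 2 years.
ZAR growth factor: e^(0.0698×2) = 1.1498138.
CZK accumulates by e^(0.0996×2) = 1.220426.
So F = 0.8389 × 1.1498138 / 1.220426 = 0.7903624 (ZAR/CZK).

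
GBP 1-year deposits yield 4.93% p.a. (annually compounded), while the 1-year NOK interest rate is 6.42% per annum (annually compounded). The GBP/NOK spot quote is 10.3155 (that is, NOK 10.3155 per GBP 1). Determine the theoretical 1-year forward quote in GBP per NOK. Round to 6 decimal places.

T = 1 year.
NOK growth factor: (1 + 0.0642)^1 = 1.064200.
Growth of 1 GBP over T: (1 + 0.0493)^1 = 1.049300.
So F = 10.3155 × 1.064200 / 1.049300 = 10.46198 (NOK/GBP).
Invert for GBP per NOK: 1 / 10.46198 = 0.095584.

0.095584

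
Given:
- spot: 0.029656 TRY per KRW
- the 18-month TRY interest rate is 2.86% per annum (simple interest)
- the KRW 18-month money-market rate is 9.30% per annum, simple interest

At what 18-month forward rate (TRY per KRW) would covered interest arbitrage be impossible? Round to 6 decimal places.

0.027142

T = 18/12 years.
Growth of 1 TRY over T: 1 + 0.0286×18/12 = 1.042900.
Growth of 1 KRW over T: 1 + 0.0930×18/12 = 1.139500.
Forward (TRY per KRW) = 0.029656 × 1.042900 / 1.139500 = 0.02714194.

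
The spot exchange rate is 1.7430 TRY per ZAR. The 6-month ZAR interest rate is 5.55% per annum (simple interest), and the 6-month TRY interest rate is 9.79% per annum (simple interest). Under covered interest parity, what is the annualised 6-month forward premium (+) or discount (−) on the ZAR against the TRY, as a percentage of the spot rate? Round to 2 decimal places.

+4.13%

T = 6/12 years.
F = S · g_TRY/g_ZAR = 1.743 × 1.048950/1.027750 = 1.7789539.
Annualised premium = (F − S)/S × (1/T) = (1.7789539 − 1.743)/1.743 ÷ (6/12) = 4.13%.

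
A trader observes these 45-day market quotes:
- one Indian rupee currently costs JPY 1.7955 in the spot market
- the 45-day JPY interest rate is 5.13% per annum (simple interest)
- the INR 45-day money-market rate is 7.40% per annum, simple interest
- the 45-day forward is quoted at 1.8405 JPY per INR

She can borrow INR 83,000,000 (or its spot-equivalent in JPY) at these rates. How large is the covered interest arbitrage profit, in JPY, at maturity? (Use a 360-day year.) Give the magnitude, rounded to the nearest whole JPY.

JPY 4,192,411

T = 45/360 years.
Keep in INR, deliver into the forward: 83,000,000·1.009250·1.8405 = JPY 154,174,543.88.
Swap to JPY now, deposit: 83,000,000·1.7955·1.0064125 = JPY 149,982,132.43.
The quoted forward overvalues INR, so borrow JPY, buy INR at spot, deposit the INR at 7.40%, and sell the proceeds forward at 1.8405.
The gap between the two covered legs is JPY 4,192,411.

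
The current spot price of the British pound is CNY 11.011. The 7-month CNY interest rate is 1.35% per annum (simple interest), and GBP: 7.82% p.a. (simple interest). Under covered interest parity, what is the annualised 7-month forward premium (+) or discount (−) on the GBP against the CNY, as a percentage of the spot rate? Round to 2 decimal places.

-6.19%

T = 7/12 years.
No-arbitrage forward: 11.011 × 1.007875 / 1.0456167 = 10.613556 CNY/GBP.
(F − S)/S ÷ T = (10.613556 − 11.011)/11.011/(7/12) = -0.061877 → -6.19%.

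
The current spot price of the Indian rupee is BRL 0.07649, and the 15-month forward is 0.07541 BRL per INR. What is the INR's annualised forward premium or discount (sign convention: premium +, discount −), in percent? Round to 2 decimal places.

-1.13%

T = 15/12 years.
Period premium: (0.07541 − 0.07649)/0.07649 = -0.0141195.
×(1/T) gives -1.13% p.a.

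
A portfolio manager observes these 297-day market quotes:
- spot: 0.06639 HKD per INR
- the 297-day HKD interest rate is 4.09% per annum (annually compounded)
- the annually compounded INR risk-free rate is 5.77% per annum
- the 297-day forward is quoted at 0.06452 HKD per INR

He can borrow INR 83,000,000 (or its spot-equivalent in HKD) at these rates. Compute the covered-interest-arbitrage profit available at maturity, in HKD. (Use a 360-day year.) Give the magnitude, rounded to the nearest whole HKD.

T = 297/360 years.
Route A — deposit INR, sell forward: 83,000,000 × 1.047367434 × 0.06452 = HKD 5,608,820.19.
Route B — convert at spot, deposit HKD: 83,000,000 × 0.06639 × 1.033623637 = HKD 5,695,648.68.
The quoted forward undervalues INR, so borrow INR, convert to HKD at spot, deposit the HKD at 4.09%, and buy INR forward at 0.06452 to cover the loan.
The gap between the two covered legs is HKD 86,828.

HKD 86,828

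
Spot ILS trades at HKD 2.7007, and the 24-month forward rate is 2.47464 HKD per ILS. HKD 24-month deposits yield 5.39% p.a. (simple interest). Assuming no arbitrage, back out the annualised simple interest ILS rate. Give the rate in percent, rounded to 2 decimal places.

T = 2 years.
CIP gives F = S · g_HKD/g_ILS, so g_HKD/g_ILS = 2.47464/2.7007 = 0.9162958.
HKD growth factor: 1 + 0.0539×2 = 1.107800.
That pins the ILS growth at 1.2089982.
(1.2089982 − 1)/T = 0.104499, i.e. 10.45%.

10.45%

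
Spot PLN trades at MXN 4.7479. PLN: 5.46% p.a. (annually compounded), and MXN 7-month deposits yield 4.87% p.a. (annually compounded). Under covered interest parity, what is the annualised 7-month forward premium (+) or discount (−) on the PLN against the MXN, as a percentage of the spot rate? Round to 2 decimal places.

T = 7/12 years.
CIP forward (MXN per PLN) = 4.7479 × 1.0281265/1.0314968 = 4.7323868.
Annualised premium = (F − S)/S × (1/T) = (4.7323868 − 4.7479)/4.7479 ÷ (7/12) = -0.56%.

-0.56%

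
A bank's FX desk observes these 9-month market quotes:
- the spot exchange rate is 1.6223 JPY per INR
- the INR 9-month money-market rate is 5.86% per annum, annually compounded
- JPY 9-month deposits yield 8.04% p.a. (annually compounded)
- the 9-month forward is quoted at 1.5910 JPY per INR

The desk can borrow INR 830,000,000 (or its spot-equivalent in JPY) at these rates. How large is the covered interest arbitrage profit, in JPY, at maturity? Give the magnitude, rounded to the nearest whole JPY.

T = 9/12 years.
Invest the INR and cover forward: 830,000,000 × 1.043635677173 × 1.5910 = JPY 1,378,152,220.78.
Convert at spot and invest in JPY: 830,000,000 × 1.6223 × 1.059713413771 = JPY 1,426,913,649.06.
The quoted forward undervalues INR, so borrow INR, convert to JPY at spot, deposit the JPY at 8.04%, and buy INR forward at 1.5910 to cover the loan.
Profit = 1,426,913,649.06 − 1,378,152,220.78 = JPY 48,761,428.

JPY 48,761,428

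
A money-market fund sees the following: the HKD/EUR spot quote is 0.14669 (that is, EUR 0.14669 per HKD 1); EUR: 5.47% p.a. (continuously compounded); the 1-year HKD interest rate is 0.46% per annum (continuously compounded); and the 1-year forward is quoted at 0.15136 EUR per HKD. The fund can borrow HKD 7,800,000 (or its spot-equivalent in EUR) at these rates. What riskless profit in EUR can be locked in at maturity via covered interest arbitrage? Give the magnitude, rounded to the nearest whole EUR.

T = 1 year.
Keep in HKD, deliver into the forward: 7,800,000·1.004610596·0.15136 = EUR 1,186,051.31.
Swap to EUR now, deposit: 7,800,000·0.14669·1.0562237 = EUR 1,208,512.15.
The quoted forward undervalues HKD, so borrow HKD, convert to EUR at spot, deposit the EUR at 5.47%, and buy HKD forward at 0.15136 to cover the loan.
Arbitrage profit = |1,186,051.31 − 1,208,512.15| = EUR 22,461.

EUR 22,461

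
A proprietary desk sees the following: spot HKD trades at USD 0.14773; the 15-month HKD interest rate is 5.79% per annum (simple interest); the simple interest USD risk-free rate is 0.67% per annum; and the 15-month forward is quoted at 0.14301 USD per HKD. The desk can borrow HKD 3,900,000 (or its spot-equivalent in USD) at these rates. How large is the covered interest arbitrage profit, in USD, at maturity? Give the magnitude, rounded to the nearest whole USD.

T = 15/12 years.
Keep in HKD, deliver into the forward: 3,900,000·1.072375·0.14301 = USD 598,105.36.
Swap to USD now, deposit: 3,900,000·0.14773·1.008375 = USD 580,972.23.
The quoted forward overvalues HKD, so borrow USD, buy HKD at spot, deposit the HKD at 5.79%, and sell the proceeds forward at 0.14301.
Profit = 598,105.36 − 580,972.23 = USD 17,133.

USD 17,133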